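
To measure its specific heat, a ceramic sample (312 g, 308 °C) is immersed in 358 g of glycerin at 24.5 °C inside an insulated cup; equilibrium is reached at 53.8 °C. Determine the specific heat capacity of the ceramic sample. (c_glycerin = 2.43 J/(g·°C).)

Heat lost by the ceramic sample = heat gained by the glycerin:
312×c×(308 − 53.8) = 358×2.43×(53.8 − 24.5)
79310 c = 25489  ⇒  c ≈ 0.3214 J/(g·°C)

c ≈ 0.321 J/(g·°C)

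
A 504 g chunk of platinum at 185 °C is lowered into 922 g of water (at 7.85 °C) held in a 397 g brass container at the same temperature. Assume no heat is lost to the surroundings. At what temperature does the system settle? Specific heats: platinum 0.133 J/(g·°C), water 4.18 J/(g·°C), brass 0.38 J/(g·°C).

T_f ≈ 10.8 °C

Conservation of energy gives ΣQ = 0:
504·0.133·(T − 185) + 922·4.18·(T − 7.85) + 397·0.38·(T − 7.85) = 0
(67.03 + 3854 + 150.86) T = 67.03·185 + 3854·7.85 + 150.86·7.85
T = 43839 / 4071.9 = 10.8 °C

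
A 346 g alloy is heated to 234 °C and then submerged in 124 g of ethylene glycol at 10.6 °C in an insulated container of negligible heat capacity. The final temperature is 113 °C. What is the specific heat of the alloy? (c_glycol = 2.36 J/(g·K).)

Net heat exchanged in the isolated system is zero:
346×c×(113 − 234) + 124×2.36×(113 − 10.6) = 0
-41866 c = -29966
c = -29966/-41866 ≈ 0.7158 J/(g·K)

c ≈ 0.716 J/(g·K)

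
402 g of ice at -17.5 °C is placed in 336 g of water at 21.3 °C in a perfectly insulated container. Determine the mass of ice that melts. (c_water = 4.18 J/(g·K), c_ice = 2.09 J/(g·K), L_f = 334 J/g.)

m_melted ≈ 45.5 g

Water can give up m c ΔT = 336×4.18×21.3 = 29915 J before reaching 0 °C.
Of that, 402×2.09×17.5 = 14703 J goes to bring the ice to 0 °C, leaving 15212 J.
Melting all 402 g of ice would need 402×334 = 134268 J.
Since 15212 < 134268 J, not all the ice melts; equilibrium is at 0 °C.
m_melt = 15212 / L_f = 45.55 g.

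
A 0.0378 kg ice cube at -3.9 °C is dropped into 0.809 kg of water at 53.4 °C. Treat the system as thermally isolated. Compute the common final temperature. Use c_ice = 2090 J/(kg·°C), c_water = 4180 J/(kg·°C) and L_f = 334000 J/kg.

T_f ≈ 47.4 °C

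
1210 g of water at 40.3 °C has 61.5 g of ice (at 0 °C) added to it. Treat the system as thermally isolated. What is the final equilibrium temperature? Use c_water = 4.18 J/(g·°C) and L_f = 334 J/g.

T_f ≈ 34.5 °C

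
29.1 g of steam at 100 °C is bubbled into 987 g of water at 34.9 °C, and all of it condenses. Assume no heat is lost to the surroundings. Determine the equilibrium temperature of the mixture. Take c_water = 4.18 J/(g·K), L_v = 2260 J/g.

T_f ≈ 52.2 °C

Conservation of energy gives ΣQ = 0:
latent heat released on condensation: 29.1·2260 = 65766
  condensed water 100 °C→T: 121.64(T − 100)
  water warms: 987·4.18·(T − 34.9) = 4125.7(T − 34.9)
4247.3 T = 65766 + 12164 + 143986 = 221915
T ≈ 52.25 °C, under the boiling point, so the assumption holds.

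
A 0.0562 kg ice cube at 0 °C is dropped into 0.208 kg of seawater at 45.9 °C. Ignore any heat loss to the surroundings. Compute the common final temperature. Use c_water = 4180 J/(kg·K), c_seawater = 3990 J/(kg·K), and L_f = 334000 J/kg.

T_f ≈ 18.1 °C

Heat gained plus heat lost sum to zero:
latent heat to melt: 0.0562×334000 = 18771; meltwater 0→T: 0.0562×4180×T = 234.92 T; seawater cools: 0.208×3990×(T − 45.9) = 829.92(T − 45.9)
1064.8 T = 38093 − 18771 = 19323
T ≈ 18.15 °C — above 0 °C, consistent with complete melting.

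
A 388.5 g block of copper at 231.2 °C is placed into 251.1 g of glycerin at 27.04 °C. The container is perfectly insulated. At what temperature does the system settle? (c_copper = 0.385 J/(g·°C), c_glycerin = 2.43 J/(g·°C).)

T_f ≈ 67.2 °C

Energy conservation, ΣQ = 0:
388.5·0.385·(T − 231.2) + 251.1·2.43·(T − 27.04) = 0
149.57(T − 231.2) + 610.17(T − 27.04) = 0
(149.57 + 610.17) T = 149.57·231.2 + 610.17·27.04
T = 51080/759.75 ≈ 67.23 °C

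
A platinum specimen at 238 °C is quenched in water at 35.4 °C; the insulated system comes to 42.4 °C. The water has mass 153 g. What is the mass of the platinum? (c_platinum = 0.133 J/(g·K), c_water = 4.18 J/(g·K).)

m ≈ 172 g

Energy conservation, ΣQ = 0:
m·0.133·(42.4 − 238) + 153·4.18·(42.4 − 35.4) = 0
-26.01 m = -4476.8
m = -4476.8/-26.01 ≈ 172.1 g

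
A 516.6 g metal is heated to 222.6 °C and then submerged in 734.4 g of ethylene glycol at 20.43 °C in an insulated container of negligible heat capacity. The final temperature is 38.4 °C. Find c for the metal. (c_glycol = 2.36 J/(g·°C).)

Net heat exchanged in the isolated system is zero:
516.6·c·(38.4 − 222.6) + 734.4·2.36·(38.4 − 20.43) = 0
-95158 c = -31145
c = -31145/-95158 ≈ 0.3273 J/(g·°C)

c ≈ 0.327 J/(g·°C)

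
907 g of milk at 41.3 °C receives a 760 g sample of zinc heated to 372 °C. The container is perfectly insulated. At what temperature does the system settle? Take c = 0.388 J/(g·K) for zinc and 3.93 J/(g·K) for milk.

T_f ≈ 66.6 °C

Setting the total heat transfer to zero:
760×0.388×(T − 372) + 907×3.93×(T − 41.3) = 0
294.88(T − 372) + 3564.5(T − 41.3) = 0
(294.88 + 3564.5) T = 294.88×372 + 3564.5×41.3
T = 256910/3859.4 ≈ 66.57 °C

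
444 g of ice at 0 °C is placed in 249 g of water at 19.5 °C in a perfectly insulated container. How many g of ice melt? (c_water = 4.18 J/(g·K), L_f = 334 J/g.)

Cooling the water to 0 °C releases 249·4.18·19.5 = 20296 J.
Melting all 444 g of ice would need 444·334 = 148296 J.
Since 20296 < 148296 J, not all the ice melts; equilibrium is at 0 °C.
m_melt = 20296 / L_f = 60.77 g.

m_melted ≈ 60.8 g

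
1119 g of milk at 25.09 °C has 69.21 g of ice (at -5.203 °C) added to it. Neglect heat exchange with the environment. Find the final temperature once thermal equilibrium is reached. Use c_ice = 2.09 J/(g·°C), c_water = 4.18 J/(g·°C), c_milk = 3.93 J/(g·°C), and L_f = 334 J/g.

T_f ≈ 18.4 °C

Setting the total heat transfer to zero:
warm ice to 0 °C: 69.21·2.09·(0 − (-5.203)) = 752.61; melt ice: 69.21·334 = 23116; meltwater 0→T: 69.21·4.18·T = 289.3 T; milk: 4397.7(T − 25.09)
4687 T = 110338 − 23869 = 86469
T ≈ 18.45 °C — above 0 °C, consistent with complete melting.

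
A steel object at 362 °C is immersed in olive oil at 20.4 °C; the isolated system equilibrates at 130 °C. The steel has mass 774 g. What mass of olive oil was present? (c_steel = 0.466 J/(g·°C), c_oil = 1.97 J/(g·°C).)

m ≈ 388 g

|Q_steel| = |Q_oil|:
774×0.466×(362 − 130) = m×1.97×(130 − 20.4)
215.91 m = 83679  ⇒  m ≈ 387.6 g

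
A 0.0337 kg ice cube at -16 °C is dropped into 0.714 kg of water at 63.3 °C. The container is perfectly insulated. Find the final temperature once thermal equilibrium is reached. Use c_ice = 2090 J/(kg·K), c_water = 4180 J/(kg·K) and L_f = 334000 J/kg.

T_f ≈ 56.5 °C

Sum of m c ΔT and latent-heat terms is zero:
ice -16→0 °C: 0.0337·2090·16 = 1126.9; melt ice: 0.0337·334000 = 11256; warm the meltwater: 140.87 T; water: 2984.5(T − 63.3)
3125.4 T = 188920 − 12383 = 176537
T ≈ 56.48 °C (positive, so assuming full melt was valid).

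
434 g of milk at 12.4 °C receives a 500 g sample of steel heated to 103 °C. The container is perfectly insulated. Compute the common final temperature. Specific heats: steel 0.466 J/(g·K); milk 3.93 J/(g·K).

Taking heat into each body as positive, Σ m c ΔT = 0:
500·0.466·(T − 103) + 434·3.93·(T − 12.4) = 0
233(T − 103) + 1705.6(T − 12.4) = 0
1938.6 T = 45149
T = 45149 / 1938.6 = 23.3 °C

T_f ≈ 23.3 °C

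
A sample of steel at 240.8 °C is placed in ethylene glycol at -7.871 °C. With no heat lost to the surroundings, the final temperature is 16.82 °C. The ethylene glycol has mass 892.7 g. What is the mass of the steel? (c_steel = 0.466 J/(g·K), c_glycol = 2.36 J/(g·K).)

m ≈ 498 g

Heat lost by the steel = heat gained by the glycol:
m×0.466×(240.8 − 16.82) = 892.7×2.36×(16.82 − (-7.871))
104.37 m = 52018  ⇒  m ≈ 498.4 g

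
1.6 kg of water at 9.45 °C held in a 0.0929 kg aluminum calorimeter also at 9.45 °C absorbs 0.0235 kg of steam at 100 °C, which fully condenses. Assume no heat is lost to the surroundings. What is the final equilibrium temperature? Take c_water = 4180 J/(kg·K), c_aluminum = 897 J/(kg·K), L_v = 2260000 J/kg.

T_f ≈ 18.5 °C

Setting the total heat transfer to zero:
steam→water at 100 °C releases m L_v = 0.0235·2260000 = 53110; condensate cools 100→T: 0.0235·4180·(T − 100) = 98.23(T − 100); water warms: 1.6·4180·(T − 9.45) = 6688(T − 9.45); cup: 83.33(T − 9.45)
6869.6 T = 53110 + 9823 + 63989 = 126922
T ≈ 18.48 °C — below 100 °C, confirming all the steam condensed.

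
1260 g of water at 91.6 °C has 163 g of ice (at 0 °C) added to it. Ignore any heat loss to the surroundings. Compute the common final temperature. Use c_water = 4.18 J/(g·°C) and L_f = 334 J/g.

T_f ≈ 72.0 °C

Setting the total heat transfer to zero:
melt ice: 163×334 = 54442
  meltwater 0→T: 163×4.18×T = 681.34 T
  water cools: 1260×4.18×(T − 91.6) = 5266.8(T − 91.6)
5948.1 T = 482439 − 54442 = 427997
T ≈ 71.95 °C. Since T > 0 °C, the all-ice-melts assumption holds.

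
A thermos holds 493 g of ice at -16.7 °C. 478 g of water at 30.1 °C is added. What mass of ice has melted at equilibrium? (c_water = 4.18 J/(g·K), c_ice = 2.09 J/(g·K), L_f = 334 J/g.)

Heat available from the water dropping to 0 °C: 478×4.18×30.1 = 60141 J.
Of that, 493×2.09×16.7 = 17207 J goes to bring the ice to 0 °C, leaving 42934 J.
To melt every bit of ice: 493×334 = 164662 J.
That's not enough to melt it all — equilibrium is at 0 °C with ice remaining.
m_melt = 42934 / L_f = 128.5 g.

m_melted ≈ 129 g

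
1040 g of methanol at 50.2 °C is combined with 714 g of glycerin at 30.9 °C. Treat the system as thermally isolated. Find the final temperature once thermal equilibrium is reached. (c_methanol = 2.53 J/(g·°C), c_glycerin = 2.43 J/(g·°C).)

T_f ≈ 42.5 °C

|Q_methanol| = |Q_glycerin|:
1040·2.53·(50.2 − T) = 714·2.43·(T − 30.9)
2631.2(50.2 − T) = 1735(T − 30.9)
4366.2 T = 185698  ⇒  T ≈ 42.53 °C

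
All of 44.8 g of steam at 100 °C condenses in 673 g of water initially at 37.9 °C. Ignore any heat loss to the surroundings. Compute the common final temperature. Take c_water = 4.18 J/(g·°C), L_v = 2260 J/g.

Sum of m c ΔT and latent-heat terms is zero:
steam→water at 100 °C releases m L_v = 44.8·2260 = 101248; condensate cools 100→T: 44.8·4.18·(T − 100) = 187.26(T − 100); water warms: 673·4.18·(T − 37.9) = 2813.1(T − 37.9)
3000.4 T = 101248 + 18726 + 106618 = 226592
T ≈ 75.52 °C, under the boiling point, so the assumption holds.

T_f ≈ 75.5 °C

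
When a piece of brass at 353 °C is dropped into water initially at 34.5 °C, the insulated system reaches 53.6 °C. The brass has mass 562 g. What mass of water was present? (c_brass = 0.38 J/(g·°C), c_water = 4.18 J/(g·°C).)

Conservation of energy gives ΣQ = 0:
562·0.38·(53.6 − 353) + m·4.18·(53.6 − 34.5) = 0
79.84 m = 63940
m = 63940/79.84 ≈ 800.9 g

m ≈ 801 g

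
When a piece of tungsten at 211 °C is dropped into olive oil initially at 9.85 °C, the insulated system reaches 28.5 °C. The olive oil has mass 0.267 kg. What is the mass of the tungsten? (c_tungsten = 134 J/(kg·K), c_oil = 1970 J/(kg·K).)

Taking heat into each body as positive, Σ m c ΔT = 0:
m·134·(28.5 − 211) + 0.267·1970·(28.5 − 9.85) = 0
-24455 m = -9809.7
m = -9809.7/-24455 ≈ 0.4011 kg

m ≈ 0.401 kg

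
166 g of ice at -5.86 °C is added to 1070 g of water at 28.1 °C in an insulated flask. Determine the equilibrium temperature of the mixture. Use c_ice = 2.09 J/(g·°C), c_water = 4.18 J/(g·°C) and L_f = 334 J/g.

Conservation of energy gives ΣQ = 0:
ice -5.86→0 °C: 166×2.09×5.86 = 2033.1; melt ice: 166×334 = 55444; warm the meltwater: 693.88 T; water: 4472.6(T − 28.1)
5166.5 T = 125680 − 57477 = 68203
T ≈ 13.20 °C (positive, so assuming full melt was valid).

T_f ≈ 13.2 °C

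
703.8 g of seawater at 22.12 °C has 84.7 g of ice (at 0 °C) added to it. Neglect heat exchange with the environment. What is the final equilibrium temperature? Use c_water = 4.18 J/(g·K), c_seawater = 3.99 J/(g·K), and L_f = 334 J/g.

Heat gained plus heat lost sum to zero:
latent heat to melt: 84.7×334 = 28290; warm the meltwater: 354.05 T; seawater cools: 703.8×3.99×(T − 22.12) = 2808.2(T − 22.12)
3162.2 T = 62117 − 28290 = 33827
T ≈ 10.70 °C (positive, so assuming full melt was valid).

T_f ≈ 10.7 °C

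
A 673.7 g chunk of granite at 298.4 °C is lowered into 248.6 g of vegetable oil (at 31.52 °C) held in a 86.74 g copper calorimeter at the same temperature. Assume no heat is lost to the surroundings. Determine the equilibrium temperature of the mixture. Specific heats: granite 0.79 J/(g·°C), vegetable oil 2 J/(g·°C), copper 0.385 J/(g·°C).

T_f ≈ 165.2 °C

Taking heat into each body as positive, Σ m c ΔT = 0:
673.7*0.79*(T − 298.4) + 248.6*2*(T − 31.52) + 86.74*0.385*(T − 31.52) = 0
(532.22 + 497.2 + 33.39) T = 532.22*298.4 + 497.2*31.52 + 33.39*31.52
T = 175540 / 1062.8 = 165 °C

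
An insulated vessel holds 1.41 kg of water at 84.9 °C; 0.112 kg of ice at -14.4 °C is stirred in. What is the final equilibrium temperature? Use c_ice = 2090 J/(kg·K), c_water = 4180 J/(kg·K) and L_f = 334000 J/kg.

T_f ≈ 72.2 °C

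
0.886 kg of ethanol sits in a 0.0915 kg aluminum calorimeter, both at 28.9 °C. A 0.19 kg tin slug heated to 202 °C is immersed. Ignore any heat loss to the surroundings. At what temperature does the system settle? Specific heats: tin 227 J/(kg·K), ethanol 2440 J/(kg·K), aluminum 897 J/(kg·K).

T_f ≈ 32.2 °C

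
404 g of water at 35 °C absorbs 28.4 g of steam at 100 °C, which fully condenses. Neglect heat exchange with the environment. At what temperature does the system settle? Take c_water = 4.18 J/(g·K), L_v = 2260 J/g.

T_f ≈ 74.8 °C

Energy balance with sensible and latent terms:
latent heat released on condensation: 28.4×2260 = 64184; condensate cools 100→T: 28.4×4.18×(T − 100) = 118.71(T − 100); water warms: 404×4.18×(T − 35) = 1688.7(T − 35)
1807.4 T = 64184 + 11871 + 59105 = 135160
T ≈ 74.78 °C, under the boiling point, so the assumption holds.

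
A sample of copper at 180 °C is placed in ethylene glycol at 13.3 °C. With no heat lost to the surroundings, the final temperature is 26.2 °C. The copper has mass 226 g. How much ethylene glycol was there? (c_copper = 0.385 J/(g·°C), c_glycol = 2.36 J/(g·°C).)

Heat lost by the copper = heat gained by the glycol:
226×0.385×(180 − 26.2) = m×2.36×(26.2 − 13.3)
30.44 m = 13382  ⇒  m ≈ 439.6 g

m ≈ 440 g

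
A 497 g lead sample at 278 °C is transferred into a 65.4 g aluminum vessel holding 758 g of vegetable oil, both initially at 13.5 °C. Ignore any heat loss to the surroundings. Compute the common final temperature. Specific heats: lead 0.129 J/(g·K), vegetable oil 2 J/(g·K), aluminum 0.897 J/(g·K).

T_f ≈ 23.8 °C

Energy conservation, ΣQ = 0:
497*0.129*(T − 278) + 758*2*(T − 13.5) + 65.4*0.897*(T − 13.5) = 0
64.11(T − 278) + 1516(T − 13.5) + 58.66(T − 13.5) = 0
1638.8 T = 39081
T = 39081/1638.8 ≈ 23.85 °C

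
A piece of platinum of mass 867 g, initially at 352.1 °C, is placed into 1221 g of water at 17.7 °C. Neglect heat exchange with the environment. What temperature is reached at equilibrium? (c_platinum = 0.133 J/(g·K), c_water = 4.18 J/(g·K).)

T_f ≈ 25.1 °C

T_f is the heat-capacity-weighted average of the initial temperatures:
T_f = (115.31*352.1 + 5103.8*17.7) / (115.31 + 5103.8)
    = 130938 / 5219.1 ≈ 25.09 °C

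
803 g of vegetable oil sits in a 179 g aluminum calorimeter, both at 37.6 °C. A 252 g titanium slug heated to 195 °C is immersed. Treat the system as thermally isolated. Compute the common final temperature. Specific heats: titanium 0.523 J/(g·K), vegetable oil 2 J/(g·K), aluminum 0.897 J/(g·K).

T_f ≈ 48.5 °C

T_f is the heat-capacity-weighted average of the initial temperatures:
T_f = (131.8*195 + 1606*37.6 + 160.56*37.6) / (131.8 + 1606 + 160.56)
    = 92123 / 1898.4 ≈ 48.53 °C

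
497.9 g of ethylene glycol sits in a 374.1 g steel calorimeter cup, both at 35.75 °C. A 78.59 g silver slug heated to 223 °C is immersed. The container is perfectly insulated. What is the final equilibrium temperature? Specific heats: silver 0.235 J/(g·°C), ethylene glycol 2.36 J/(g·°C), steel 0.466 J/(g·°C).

T_f ≈ 38.3 °C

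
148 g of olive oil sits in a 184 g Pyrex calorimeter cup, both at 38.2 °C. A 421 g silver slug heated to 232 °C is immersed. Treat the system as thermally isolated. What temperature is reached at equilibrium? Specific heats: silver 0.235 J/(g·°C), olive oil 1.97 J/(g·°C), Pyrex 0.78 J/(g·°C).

T_f ≈ 74.1 °C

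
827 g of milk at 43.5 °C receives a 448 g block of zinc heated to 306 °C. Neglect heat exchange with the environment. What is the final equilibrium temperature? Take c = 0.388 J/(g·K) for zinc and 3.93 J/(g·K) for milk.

T_f ≈ 56.8 °C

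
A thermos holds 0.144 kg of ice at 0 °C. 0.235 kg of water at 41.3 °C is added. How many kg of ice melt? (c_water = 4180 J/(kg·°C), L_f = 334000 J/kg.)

m_melted ≈ 0.121 kg

Cooling the water to 0 °C releases 0.235×4180×41.3 = 40569 J.
To melt every bit of ice: 0.144×334000 = 48096 J.
40569 J < 48096 J, so only part of the ice melts and the system sits at 0 °C.
Mass melted = 40569/334000 ≈ 0.1215 kg.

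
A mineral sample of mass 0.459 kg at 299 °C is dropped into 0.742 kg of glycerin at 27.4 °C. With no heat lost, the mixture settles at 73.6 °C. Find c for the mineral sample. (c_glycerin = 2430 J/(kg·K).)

m_s c (T_s − T_f) = m_glycerin c_glycerin (T_f − T_0):
0.459·c·(299 − 73.6) = 0.742·2430·(73.6 − 27.4)
103.46 c = 83301  ⇒  c ≈ 805.2 J/(kg·K)

c ≈ 805 J/(kg·K)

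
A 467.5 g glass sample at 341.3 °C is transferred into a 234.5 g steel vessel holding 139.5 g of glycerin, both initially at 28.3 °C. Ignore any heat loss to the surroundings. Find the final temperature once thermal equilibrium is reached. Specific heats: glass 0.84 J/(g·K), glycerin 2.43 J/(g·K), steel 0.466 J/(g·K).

T_f is the heat-capacity-weighted average of the initial temperatures:
T_f = (392.7×341.3 + 338.99×28.3 + 109.28×28.3) / (392.7 + 338.99 + 109.28)
    = 146714 / 840.96 ≈ 174.46 °C

T_f ≈ 174.5 °C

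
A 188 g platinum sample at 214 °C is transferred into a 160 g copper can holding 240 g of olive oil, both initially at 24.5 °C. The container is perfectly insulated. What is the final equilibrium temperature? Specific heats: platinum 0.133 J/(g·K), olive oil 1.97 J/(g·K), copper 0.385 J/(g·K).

T_f ≈ 33.0 °C

Conservation of energy gives ΣQ = 0:
188×0.133×(T − 214) + 240×1.97×(T − 24.5) + 160×0.385×(T − 24.5) = 0
(25 + 472.8 + 61.6) T = 25×214 + 472.8×24.5 + 61.6×24.5
T = 18444/559.4 ≈ 32.97 °C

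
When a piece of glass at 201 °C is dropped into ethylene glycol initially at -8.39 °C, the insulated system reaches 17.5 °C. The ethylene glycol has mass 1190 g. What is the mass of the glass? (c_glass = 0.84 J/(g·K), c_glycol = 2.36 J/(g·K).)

Energy conservation, ΣQ = 0:
m·0.84·(17.5 − 201) + 1190·2.36·(17.5 − (-8.39)) = 0
-154.14 m = -72709
m = -72709/-154.14 ≈ 471.7 g

m ≈ 472 g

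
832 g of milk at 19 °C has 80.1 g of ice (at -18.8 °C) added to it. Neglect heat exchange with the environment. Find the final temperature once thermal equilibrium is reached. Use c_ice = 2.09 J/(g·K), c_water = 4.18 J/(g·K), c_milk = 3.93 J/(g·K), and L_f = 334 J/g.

T_f ≈ 8.9 °C

Energy balance with sensible and latent terms:
warm ice to 0 °C: 80.1·2.09·(0 − (-18.8)) = 3147.3
  melt ice: 80.1·334 = 26753
  warm the meltwater: 334.82 T
  milk: 3269.8(T − 19)
3604.6 T = 62125 − 29901 = 32225
T ≈ 8.94 °C. Since T > 0 °C, the all-ice-melts assumption holds.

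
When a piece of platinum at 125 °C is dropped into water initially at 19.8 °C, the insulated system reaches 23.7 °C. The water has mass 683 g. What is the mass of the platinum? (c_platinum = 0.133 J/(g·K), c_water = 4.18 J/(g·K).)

Setting the total heat transfer to zero:
m×0.133×(23.7 − 125) + 683×4.18×(23.7 − 19.8) = 0
-13.47 m = -11134
m = -11134/-13.47 ≈ 826.4 g

m ≈ 826 g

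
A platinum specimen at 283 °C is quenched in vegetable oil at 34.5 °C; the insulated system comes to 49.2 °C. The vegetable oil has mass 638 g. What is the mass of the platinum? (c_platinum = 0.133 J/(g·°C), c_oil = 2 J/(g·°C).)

|Q_platinum| = |Q_oil|:
m×0.133×(283 − 49.2) = 638×2×(49.2 − 34.5)
31.1 m = 18757  ⇒  m ≈ 603.2 g

m ≈ 603 g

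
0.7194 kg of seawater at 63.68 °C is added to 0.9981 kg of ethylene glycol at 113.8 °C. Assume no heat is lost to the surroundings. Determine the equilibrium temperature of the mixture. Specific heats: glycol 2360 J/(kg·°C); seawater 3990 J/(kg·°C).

T_f is the heat-capacity-weighted average of the initial temperatures:
T_f = (2355.5×113.8 + 2870.4×63.68) / (2355.5 + 2870.4)
    = 450845 / 5225.9 ≈ 86.27 °C

T_f ≈ 86.3 °C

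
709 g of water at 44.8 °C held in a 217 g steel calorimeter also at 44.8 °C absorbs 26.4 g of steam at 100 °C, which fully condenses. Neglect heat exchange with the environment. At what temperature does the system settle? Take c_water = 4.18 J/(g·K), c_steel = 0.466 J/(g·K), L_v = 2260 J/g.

T_f ≈ 65.5 °C

Net heat exchanged in the isolated system is zero:
condense steam: −26.4×2260 = −59664
  condensed water 100 °C→T: 110.35(T − 100)
  original water: 2963.6(T − 44.8)
  steel cup: 217×0.466×(T − 44.8) = 101.12(T − 44.8)
3175.1 T = 59664 + 11035 + 137300 = 208000
T ≈ 65.51 °C (< 100 °C, so full condensation is consistent).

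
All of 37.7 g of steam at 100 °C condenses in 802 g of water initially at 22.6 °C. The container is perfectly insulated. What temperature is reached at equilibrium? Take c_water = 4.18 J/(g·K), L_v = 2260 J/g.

Conservation of energy gives ΣQ = 0:
steam→water at 100 °C releases m L_v = 37.7·2260 = 85202
  condensate cools 100→T: 37.7·4.18·(T − 100) = 157.59(T − 100)
  original water: 3352.4(T − 22.6)
3509.9 T = 85202 + 15759 + 75763 = 176724
T ≈ 50.35 °C (< 100 °C, so full condensation is consistent).

T_f ≈ 50.3 °C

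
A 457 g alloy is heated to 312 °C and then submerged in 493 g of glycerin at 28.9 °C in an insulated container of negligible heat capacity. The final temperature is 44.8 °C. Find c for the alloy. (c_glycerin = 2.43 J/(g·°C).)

c ≈ 0.156 J/(g·°C)

m_s c (T_s − T_f) = m_glycerin c_glycerin (T_f − T_0):
457×c×(312 − 44.8) = 493×2.43×(44.8 − 28.9)
122110 c = 19048  ⇒  c ≈ 0.156 J/(g·°C)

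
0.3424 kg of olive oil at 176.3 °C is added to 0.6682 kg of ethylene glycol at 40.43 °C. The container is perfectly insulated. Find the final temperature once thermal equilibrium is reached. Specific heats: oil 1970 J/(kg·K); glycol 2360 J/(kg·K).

T_f ≈ 81.1 °C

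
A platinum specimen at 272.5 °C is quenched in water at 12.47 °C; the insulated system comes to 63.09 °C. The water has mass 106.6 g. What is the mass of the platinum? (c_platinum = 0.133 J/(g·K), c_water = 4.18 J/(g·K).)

m ≈ 810 g

|Q_platinum| = |Q_water|:
m·0.133·(272.5 − 63.09) = 106.6·4.18·(63.09 − 12.47)
27.85 m = 22556  ⇒  m ≈ 809.9 g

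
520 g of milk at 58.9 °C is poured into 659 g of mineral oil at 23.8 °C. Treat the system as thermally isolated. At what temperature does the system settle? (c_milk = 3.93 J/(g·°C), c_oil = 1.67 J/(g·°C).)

T_f ≈ 46.6 °C

Heat lost by the milk equals heat gained by the oil:
520·3.93·(58.9 − T) = 659·1.67·(T − 23.8)
2043.6(58.9 − T) = 1100.5(T − 23.8)
3144.1 T = 146561  ⇒  T ≈ 46.61 °C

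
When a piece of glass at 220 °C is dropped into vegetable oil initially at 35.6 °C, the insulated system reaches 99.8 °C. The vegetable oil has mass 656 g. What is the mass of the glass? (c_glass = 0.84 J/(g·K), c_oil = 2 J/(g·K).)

m ≈ 834 g

Let T be the final temperature. ΣQ_i = 0:
m·0.84·(99.8 − 220) + 656·2·(99.8 − 35.6) = 0
-100.97 m = -84230
m = -84230/-100.97 ≈ 834.2 g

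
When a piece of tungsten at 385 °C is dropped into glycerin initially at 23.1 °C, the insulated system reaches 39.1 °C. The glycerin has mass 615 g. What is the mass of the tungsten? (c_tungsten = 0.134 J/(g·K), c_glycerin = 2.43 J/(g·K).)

Taking heat into each body as positive, Σ m c ΔT = 0:
m×0.134×(39.1 − 385) + 615×2.43×(39.1 − 23.1) = 0
-46.35 m = -23911
m = -23911/-46.35 ≈ 515.9 g

m ≈ 516 g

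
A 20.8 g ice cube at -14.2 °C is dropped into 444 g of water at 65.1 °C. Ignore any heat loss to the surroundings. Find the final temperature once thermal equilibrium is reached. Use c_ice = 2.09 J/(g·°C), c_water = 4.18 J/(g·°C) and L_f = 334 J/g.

T_f ≈ 58.3 °C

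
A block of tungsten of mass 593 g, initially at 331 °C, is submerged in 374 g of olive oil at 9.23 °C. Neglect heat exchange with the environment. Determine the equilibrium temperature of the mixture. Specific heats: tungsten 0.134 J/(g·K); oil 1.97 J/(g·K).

T_f ≈ 40.6 °C

Set heat shed by the hot body equal to heat absorbed by the cold body:
593×0.134×(331 − T) = 374×1.97×(T − 9.23)
79.46(331 − T) = 736.78(T − 9.23)
816.24 T = 33102  ⇒  T ≈ 40.55 °C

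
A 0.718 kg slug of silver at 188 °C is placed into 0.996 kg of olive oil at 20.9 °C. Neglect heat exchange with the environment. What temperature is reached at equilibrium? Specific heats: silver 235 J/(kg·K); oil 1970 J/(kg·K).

T_f ≈ 34.1 °C

Heat lost by the silver equals heat gained by the oil:
0.718*235*(188 − T) = 0.996*1970*(T − 20.9)
168.73(188 − T) = 1962.1(T − 20.9)
2130.8 T = 72730  ⇒  T ≈ 34.13 °C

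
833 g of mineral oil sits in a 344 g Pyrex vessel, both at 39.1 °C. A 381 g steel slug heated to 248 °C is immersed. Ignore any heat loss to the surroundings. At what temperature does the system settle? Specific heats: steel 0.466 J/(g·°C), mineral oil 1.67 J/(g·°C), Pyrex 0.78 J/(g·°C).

Let T be the final temperature. ΣQ_i = 0:
381·0.466·(T − 248) + 833·1.67·(T − 39.1) + 344·0.78·(T − 39.1) = 0
177.55(T − 248) + 1391.1(T − 39.1) + 268.32(T − 39.1) = 0
(177.55 + 1391.1 + 268.32) T = 177.55·248 + 1391.1·39.1 + 268.32·39.1
T ≈ 59.29 °C

T_f ≈ 59.3 °C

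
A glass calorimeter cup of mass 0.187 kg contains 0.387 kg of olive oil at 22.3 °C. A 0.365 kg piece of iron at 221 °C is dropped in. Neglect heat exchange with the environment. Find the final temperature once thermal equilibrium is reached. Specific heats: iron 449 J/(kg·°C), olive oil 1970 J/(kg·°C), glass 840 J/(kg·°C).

T_f = Σ m_i c_i T_i / Σ m_i c_i:
T_f = (163.88*221 + 762.39*22.3 + 157.08*22.3) / (163.88 + 762.39 + 157.08)
    = 56723 / 1083.4 ≈ 52.36 °C

T_f ≈ 52.4 °C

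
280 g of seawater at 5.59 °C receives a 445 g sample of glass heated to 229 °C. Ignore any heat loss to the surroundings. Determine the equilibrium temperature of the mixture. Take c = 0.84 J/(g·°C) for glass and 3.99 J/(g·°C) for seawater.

T_f ≈ 61.6 °C

Energy conservation, ΣQ = 0:
445×0.84×(T − 229) + 280×3.99×(T − 5.59) = 0
373.8(T − 229) + 1117.2(T − 5.59) = 0
1491 T = 91845
T = 91845 / 1491 = 61.6 °C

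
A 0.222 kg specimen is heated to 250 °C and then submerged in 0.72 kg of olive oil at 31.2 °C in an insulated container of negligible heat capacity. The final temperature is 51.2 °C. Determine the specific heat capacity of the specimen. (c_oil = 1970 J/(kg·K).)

c ≈ 643 J/(kg·K)

m_s c (T_s − T_f) = m_oil c_oil (T_f − T_0):
0.222·c·(250 − 51.2) = 0.72·1970·(51.2 − 31.2)
44.13 c = 28368  ⇒  c ≈ 642.8 J/(kg·K)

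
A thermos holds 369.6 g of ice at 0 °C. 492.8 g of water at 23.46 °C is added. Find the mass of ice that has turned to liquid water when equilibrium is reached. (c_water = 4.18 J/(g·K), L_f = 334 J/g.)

m_melted ≈ 145 g

Water can give up m c ΔT = 492.8×4.18×23.46 = 48325 J before reaching 0 °C.
To melt every bit of ice: 369.6×334 = 123446 J.
That's not enough to melt it all — equilibrium is at 0 °C with ice remaining.
m_melted×334 = 48325  ⇒  m_melted ≈ 144.7 g.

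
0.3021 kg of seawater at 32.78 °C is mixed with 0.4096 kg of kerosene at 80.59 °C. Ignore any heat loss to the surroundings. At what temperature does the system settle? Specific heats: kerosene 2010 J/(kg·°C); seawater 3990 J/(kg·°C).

T_f ≈ 52.2 °C

Taking heat into each body as positive, Σ m c ΔT = 0:
0.4096·2010·(T − 80.59) + 0.3021·3990·(T − 32.78) = 0
823.3(T − 80.59) + 1205.4(T − 32.78) = 0
(823.3 + 1205.4) T = 823.3·80.59 + 1205.4·32.78
T ≈ 52.18 °C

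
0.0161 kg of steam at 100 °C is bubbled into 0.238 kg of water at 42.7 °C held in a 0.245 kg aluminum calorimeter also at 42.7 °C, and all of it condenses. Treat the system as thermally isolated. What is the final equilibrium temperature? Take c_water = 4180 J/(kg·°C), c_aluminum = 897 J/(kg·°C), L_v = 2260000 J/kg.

T_f ≈ 74.1 °C

Let T be the final temperature. ΣQ_i = 0:
steam→water at 100 °C releases m L_v = 0.0161×2260000 = 36386
  condensate cools 100→T: 0.0161×4180×(T − 100) = 67.3(T − 100)
  water warms: 0.238×4180×(T − 42.7) = 994.84(T − 42.7)
  cup: 219.76(T − 42.7)
1281.9 T = 36386 + 6729.8 + 51864 = 94979
T ≈ 74.09 °C, under the boiling point, so the assumption holds.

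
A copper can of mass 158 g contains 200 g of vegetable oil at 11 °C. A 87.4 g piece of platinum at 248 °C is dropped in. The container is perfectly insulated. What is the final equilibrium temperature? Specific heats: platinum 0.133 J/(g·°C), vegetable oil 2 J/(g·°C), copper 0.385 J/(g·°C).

T_f ≈ 16.8 °C

Net heat exchanged in the isolated system is zero:
87.4·0.133·(T − 248) + 200·2·(T − 11) + 158·0.385·(T − 11) = 0
11.62(T − 248) + 400(T − 11) + 60.83(T − 11) = 0
(11.62 + 400 + 60.83) T = 11.62·248 + 400·11 + 60.83·11
T = 7951.9 / 472.45 = 16.8 °C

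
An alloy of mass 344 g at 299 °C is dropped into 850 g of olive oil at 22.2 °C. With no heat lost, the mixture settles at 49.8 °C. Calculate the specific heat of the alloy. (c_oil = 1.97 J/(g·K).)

Conservation of energy gives ΣQ = 0:
344·c·(49.8 − 299) + 850·1.97·(49.8 − 22.2) = 0
-85725 c = -46216
c = -46216/-85725 ≈ 0.5391 J/(g·K)

c ≈ 0.539 J/(g·K)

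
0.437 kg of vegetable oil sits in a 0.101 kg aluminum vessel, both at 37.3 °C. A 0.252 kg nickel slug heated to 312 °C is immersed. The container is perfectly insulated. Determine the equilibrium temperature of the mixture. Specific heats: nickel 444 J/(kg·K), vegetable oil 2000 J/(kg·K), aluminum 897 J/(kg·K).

T_f ≈ 65.9 °C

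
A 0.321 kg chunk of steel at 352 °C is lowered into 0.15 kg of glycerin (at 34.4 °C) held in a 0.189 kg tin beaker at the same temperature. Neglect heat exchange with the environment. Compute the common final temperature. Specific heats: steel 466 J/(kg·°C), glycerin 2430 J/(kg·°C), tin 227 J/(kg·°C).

Heat gained plus heat lost sum to zero:
0.321·466·(T − 352) + 0.15·2430·(T − 34.4) + 0.189·227·(T − 34.4) = 0
556.99 T = 66669
T = 66669/556.99 ≈ 119.70 °C

T_f ≈ 119.7 °C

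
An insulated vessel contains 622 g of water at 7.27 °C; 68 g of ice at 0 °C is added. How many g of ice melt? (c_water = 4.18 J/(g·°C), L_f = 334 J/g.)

m_melted ≈ 56.6 g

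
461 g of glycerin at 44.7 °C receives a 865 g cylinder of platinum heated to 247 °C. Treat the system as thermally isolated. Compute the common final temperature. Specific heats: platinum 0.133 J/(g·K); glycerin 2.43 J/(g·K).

T_f ≈ 63.5 °C

Heat lost by the platinum equals heat gained by the glycerin:
865*0.133*(247 − T) = 461*2.43*(T − 44.7)
115.05(247 − T) = 1120.2(T − 44.7)
1235.3 T = 78490  ⇒  T ≈ 63.54 °C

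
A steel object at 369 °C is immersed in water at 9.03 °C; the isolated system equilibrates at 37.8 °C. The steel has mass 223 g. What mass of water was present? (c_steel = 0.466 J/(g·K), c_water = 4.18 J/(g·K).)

m ≈ 286 g

Conservation of energy gives ΣQ = 0:
223·0.466·(37.8 − 369) + m·4.18·(37.8 − 9.03) = 0
120.26 m = 34418
m = 34418/120.26 ≈ 286.2 g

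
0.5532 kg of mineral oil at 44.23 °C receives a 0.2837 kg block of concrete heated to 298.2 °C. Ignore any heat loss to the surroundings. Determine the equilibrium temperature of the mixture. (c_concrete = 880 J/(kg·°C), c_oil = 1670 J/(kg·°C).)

With ΣQ=0 the equilibrium temperature is the m·c-weighted mean:
T_f = (249.66×298.2 + 923.84×44.23) / (249.66 + 923.84)
    = 115309 / 1173.5 ≈ 98.26 °C

T_f ≈ 98.3 °C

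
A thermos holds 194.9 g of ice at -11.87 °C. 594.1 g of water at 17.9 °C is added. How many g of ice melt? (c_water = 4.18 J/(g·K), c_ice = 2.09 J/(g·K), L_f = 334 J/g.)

Heat available from the water dropping to 0 °C: 594.1×4.18×17.9 = 44452 J.
Of that, 194.9×2.09×11.87 = 4835.1 J goes to bring the ice to 0 °C, leaving 39617 J.
Melting all 194.9 g of ice would need 194.9×334 = 65097 J.
That's not enough to melt it all — equilibrium is at 0 °C with ice remaining.
Mass melted = 39617/334 ≈ 118.6 g.

m_melted ≈ 119 g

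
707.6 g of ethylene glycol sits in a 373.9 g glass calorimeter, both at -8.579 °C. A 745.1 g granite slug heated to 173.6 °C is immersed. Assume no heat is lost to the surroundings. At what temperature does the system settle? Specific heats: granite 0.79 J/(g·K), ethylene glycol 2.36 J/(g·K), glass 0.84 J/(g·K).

T_f ≈ 33.1 °C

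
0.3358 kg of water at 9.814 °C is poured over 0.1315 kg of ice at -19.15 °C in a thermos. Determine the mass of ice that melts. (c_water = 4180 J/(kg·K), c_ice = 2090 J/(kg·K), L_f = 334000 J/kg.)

Cooling the water to 0 °C releases 0.3358×4180×9.814 = 13775 J.
Of that, 0.1315×2090×19.15 = 5263.1 J goes to bring the ice to 0 °C, leaving 8512.3 J.
To melt every bit of ice: 0.1315×334000 = 43921 J.
That's not enough to melt it all — equilibrium is at 0 °C with ice remaining.
m_melted×334000 = 8512.3  ⇒  m_melted ≈ 0.02549 kg.

m_melted ≈ 0.0255 kg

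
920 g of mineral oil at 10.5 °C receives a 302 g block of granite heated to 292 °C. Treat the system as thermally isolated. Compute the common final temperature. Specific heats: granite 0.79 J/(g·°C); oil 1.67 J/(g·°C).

T_f ≈ 48.3 °C

Net heat exchanged in the isolated system is zero:
302·0.79·(T − 292) + 920·1.67·(T − 10.5) = 0
238.58(T − 292) + 1536.4(T − 10.5) = 0
1775 T = 85798
T ≈ 48.34 °C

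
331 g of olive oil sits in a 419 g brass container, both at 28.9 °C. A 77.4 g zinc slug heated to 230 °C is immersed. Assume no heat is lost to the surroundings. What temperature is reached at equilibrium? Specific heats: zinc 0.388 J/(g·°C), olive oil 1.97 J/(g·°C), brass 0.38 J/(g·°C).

Energy conservation, ΣQ = 0:
77.4*0.388*(T − 230) + 331*1.97*(T − 28.9) + 419*0.38*(T − 28.9) = 0
841.32 T = 30353
T = 30353 / 841.32 = 36.1 °C

T_f ≈ 36.1 °C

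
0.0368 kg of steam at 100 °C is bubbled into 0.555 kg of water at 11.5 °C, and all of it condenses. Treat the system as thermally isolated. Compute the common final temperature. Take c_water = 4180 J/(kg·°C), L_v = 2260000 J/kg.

T_f ≈ 50.6 °C

Taking heat into each body as positive, Σ m c ΔT = 0:
steam→water at 100 °C releases m L_v = 0.0368·2260000 = 83168
  condensate cools 100→T: 0.0368·4180·(T − 100) = 153.82(T − 100)
  water warms: 0.555·4180·(T − 11.5) = 2319.9(T − 11.5)
2473.7 T = 83168 + 15382 + 26679 = 125229
T ≈ 50.62 °C, under the boiling point, so the assumption holds.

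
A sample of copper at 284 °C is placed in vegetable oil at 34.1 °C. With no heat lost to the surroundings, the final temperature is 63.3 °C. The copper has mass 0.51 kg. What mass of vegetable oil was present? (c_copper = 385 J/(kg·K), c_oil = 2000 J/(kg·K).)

Heat lost by the copper = heat gained by the oil:
0.51·385·(284 − 63.3) = m·2000·(63.3 − 34.1)
58400 m = 43334  ⇒  m ≈ 0.742 kg

m ≈ 0.742 kg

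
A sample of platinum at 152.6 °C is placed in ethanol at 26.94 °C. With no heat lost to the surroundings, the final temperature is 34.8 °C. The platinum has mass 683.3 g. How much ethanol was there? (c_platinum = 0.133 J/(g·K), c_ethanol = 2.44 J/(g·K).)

Net heat exchanged in the isolated system is zero:
683.3·0.133·(34.8 − 152.6) + m·2.44·(34.8 − 26.94) = 0
19.18 m = 10706
m = 10706/19.18 ≈ 558.2 g

m ≈ 558 g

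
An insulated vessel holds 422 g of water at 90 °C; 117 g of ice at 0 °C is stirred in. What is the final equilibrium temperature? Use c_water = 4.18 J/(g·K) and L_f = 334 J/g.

T_f ≈ 53.1 °C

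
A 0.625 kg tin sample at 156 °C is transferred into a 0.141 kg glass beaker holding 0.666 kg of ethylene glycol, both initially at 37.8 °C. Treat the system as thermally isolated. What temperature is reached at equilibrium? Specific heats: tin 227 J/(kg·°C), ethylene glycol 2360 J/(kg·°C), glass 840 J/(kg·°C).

T_f ≈ 47.0 °C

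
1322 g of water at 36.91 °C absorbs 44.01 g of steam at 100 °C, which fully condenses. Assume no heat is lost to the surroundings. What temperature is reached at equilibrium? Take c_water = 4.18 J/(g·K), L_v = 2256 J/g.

T_f ≈ 56.3 °C

Taking heat into each body as positive, Σ m c ΔT = 0:
latent heat released on condensation: 44.01·2256 = 99287
  condensate cools 100→T: 44.01·4.18·(T − 100) = 183.96(T − 100)
  original water: 5526(T − 36.91)
5709.9 T = 99287 + 18396 + 203963 = 321646
T ≈ 56.33 °C, under the boiling point, so the assumption holds.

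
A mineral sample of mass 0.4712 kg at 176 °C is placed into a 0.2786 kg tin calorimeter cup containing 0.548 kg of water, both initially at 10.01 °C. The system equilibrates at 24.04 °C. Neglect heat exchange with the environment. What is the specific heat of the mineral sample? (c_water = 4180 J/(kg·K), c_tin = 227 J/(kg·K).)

c ≈ 461 J/(kg·K)

Taking heat into each body as positive, Σ m c ΔT = 0:
0.4712×c×(24.04 − 176) + 0.548×4180×(24.04 − 10.01) + 0.2786×227×(24.04 − 10.01) = 0
-71.6 c = -33025
c = -33025/-71.6 ≈ 461.2 J/(kg·K)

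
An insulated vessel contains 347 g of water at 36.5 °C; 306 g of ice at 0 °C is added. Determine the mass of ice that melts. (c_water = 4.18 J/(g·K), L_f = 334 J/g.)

m_melted ≈ 159 g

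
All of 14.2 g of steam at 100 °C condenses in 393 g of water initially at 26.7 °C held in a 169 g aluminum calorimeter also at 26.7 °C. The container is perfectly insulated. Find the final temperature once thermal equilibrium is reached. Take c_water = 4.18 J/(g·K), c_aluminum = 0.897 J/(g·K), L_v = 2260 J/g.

Let T be the final temperature. ΣQ_i = 0:
steam→water at 100 °C releases m L_v = 14.2×2260 = 32092; condensed water 100 °C→T: 59.36(T − 100); water warms: 393×4.18×(T − 26.7) = 1642.7(T − 26.7); cup: 151.59(T − 26.7)
1853.7 T = 32092 + 5935.6 + 47909 = 85936
T ≈ 46.36 °C — below 100 °C, confirming all the steam condensed.

T_f ≈ 46.4 °C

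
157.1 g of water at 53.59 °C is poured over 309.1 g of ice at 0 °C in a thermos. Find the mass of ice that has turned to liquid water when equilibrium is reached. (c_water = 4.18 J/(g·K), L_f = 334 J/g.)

Cooling the water to 0 °C releases 157.1·4.18·53.59 = 35191 J.
To melt every bit of ice: 309.1·334 = 103239 J.
35191 J < 103239 J, so only part of the ice melts and the system sits at 0 °C.
m_melted·334 = 35191  ⇒  m_melted ≈ 105.4 g.

m_melted ≈ 105 g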